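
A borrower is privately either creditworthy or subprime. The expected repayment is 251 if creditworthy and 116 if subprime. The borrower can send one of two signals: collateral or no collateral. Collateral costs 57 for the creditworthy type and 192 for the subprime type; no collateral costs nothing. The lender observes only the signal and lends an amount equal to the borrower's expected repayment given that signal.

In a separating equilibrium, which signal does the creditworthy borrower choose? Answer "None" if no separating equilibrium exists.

collateral

Try creditworthy → collateral, subprime → no collateral:
  Under separation the lender infers type exactly: collateral → creditworthy (pays 251), no collateral → subprime (pays 116).
  Creditworthy: collateral gives 251 − 57 = 194; no collateral gives 116 − 0 = 116. No deviation. ✓
  Subprime: no collateral gives 116 − 0 = 116; collateral gives 251 − 192 = 59. No deviation. ✓
Both hold — the creditworthy type sends collateral.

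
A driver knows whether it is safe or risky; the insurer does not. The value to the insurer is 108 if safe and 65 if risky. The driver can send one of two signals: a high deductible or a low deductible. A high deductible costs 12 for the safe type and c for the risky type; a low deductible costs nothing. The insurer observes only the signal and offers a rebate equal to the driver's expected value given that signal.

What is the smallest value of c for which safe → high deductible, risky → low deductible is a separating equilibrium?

Under separation: high deductible → safe (pays 108); low deductible → risky (pays 65).
Safe: 108 − 12 = 96 ≥ 65 − 0 = 65. Holds regardless of c. ✓
Risky: 65 − 0 ≥ 108 − c, so c ≥ 108 − 65 = 43.

43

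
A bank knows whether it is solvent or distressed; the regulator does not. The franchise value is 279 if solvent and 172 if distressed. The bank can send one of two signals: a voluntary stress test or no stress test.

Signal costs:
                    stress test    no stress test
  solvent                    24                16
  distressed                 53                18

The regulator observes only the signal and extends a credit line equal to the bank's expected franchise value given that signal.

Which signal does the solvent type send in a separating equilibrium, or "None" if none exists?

None

Try solvent → stress test, distressed → no stress test:
  If types separate, stress test earns payment 279 and no stress test earns 172.
  Solvent: stress test gives 279 − 24 = 255; no stress test gives 172 − 16 = 156. No deviation. ✓
  Distressed: no stress test gives 172 − 18 = 154; stress test gives 279 − 53 = 226. Would deviate. ✗
Try solvent → no stress test, distressed → stress test:
  If types separate, no stress test earns payment 279 and stress test earns 172.
  Solvent: no stress test gives 279 − 16 = 263; stress test gives 172 − 24 = 148. No deviation. ✓
  Distressed: stress test gives 172 − 53 = 119; no stress test gives 279 − 18 = 261. Would deviate. ✗
Neither assignment is incentive-compatible.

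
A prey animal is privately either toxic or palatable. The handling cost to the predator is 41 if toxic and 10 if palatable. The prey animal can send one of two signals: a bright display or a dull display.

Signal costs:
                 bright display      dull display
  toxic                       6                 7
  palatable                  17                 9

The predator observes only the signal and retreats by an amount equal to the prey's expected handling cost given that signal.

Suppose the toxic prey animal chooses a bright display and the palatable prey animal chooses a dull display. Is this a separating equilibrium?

No

If types separate, bright display earns payment 41 and dull display earns 10.
Toxic: bright display gives 41 − 6 = 35; dull display gives 10 − 7 = 3. No deviation. ✓
Palatable: dull display gives 10 − 9 = 1; bright display gives 41 − 17 = 24. Would deviate. ✗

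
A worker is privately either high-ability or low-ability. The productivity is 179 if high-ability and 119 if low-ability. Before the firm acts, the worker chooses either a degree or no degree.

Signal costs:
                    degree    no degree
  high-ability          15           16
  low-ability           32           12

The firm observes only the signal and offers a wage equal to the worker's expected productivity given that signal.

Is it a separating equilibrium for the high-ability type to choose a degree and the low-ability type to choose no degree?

No

If types separate, degree earns payment 179 and no degree earns 119.
High-ability: degree gives 179 − 15 = 164; no degree gives 119 − 16 = 103. No deviation. ✓
Low-ability: no degree gives 119 − 12 = 107; degree gives 179 − 32 = 147. Would deviate. ✗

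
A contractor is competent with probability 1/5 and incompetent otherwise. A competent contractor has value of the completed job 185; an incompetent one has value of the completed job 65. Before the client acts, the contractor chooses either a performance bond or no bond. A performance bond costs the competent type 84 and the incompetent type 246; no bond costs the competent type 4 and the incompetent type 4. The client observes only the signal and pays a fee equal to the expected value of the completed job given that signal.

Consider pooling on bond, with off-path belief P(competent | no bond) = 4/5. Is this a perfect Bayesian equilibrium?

No

On the equilibrium path (bond) the client holds the prior 1/5 and pays 1/5·185 + 4/5·65 = 89. Off-path (no bond) belief 4/5 gives 4/5·185 + 1/5·65 = 161.
Competent: bond gives 89 − 84 = 5; no bond gives 161 − 4 = 157. Deviates. ✗
Incompetent: bond gives 89 − 246 = -157; no bond gives 161 − 4 = 157. Deviates. ✗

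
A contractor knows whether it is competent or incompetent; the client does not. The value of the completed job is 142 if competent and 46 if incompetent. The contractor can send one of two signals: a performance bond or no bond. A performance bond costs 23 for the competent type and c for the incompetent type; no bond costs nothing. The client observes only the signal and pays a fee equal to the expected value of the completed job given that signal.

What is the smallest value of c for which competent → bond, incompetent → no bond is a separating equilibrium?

96

Under separation: bond → competent (pays 142); no bond → incompetent (pays 46).
Competent: 142 − 23 = 119 ≥ 46 − 0 = 46. Holds regardless of c. ✓
Incompetent: 46 − 0 ≥ 142 − c, so c ≥ 142 − 46 = 96.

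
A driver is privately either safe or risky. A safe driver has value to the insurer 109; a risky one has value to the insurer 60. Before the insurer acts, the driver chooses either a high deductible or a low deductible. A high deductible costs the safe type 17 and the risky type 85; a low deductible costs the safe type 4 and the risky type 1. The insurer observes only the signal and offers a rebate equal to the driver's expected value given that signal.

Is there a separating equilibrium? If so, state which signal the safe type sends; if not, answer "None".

high deductible

Try safe → high deductible, risky → low deductible:
  Under separation the insurer infers type exactly: high deductible → safe (pays 109), low deductible → risky (pays 60).
  Safe: high deductible gives 109 − 17 = 92; low deductible gives 60 − 4 = 56. No deviation. ✓
  Risky: low deductible gives 60 − 1 = 59; high deductible gives 109 − 85 = 24. No deviation. ✓
Both hold — the safe type sends high deductible.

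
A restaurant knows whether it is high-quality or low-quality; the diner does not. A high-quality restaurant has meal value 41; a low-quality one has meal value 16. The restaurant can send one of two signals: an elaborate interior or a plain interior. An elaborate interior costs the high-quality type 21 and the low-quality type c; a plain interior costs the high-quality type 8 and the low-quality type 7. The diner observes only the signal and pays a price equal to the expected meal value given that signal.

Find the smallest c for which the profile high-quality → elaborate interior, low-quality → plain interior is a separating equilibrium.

32

Under separation: elaborate interior → high-quality (pays 41); plain interior → low-quality (pays 16).
High-quality: 41 − 21 = 20 ≥ 16 − 8 = 8. Holds regardless of c. ✓
Low-quality: 16 − 7 ≥ 41 − c, so c ≥ 41 − 9 = 32.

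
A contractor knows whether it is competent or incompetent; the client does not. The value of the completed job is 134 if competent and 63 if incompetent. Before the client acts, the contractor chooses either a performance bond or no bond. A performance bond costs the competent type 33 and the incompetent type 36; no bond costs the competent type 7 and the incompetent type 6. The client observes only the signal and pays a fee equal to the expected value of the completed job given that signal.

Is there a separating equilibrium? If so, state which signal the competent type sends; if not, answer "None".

Try competent → bond, incompetent → no bond:
  If types separate, bond earns payment 134 and no bond earns 63.
  Competent: bond gives 134 − 33 = 101; no bond gives 63 − 7 = 56. No deviation. ✓
  Incompetent: no bond gives 63 − 6 = 57; bond gives 134 − 36 = 98. Would deviate. ✗
Try competent → no bond, incompetent → bond:
  If types separate, no bond earns payment 134 and bond earns 63.
  Competent: no bond gives 134 − 7 = 127; bond gives 63 − 33 = 30. No deviation. ✓
  Incompetent: bond gives 63 − 36 = 27; no bond gives 134 − 6 = 128. Would deviate. ✗
Neither assignment is incentive-compatible.

None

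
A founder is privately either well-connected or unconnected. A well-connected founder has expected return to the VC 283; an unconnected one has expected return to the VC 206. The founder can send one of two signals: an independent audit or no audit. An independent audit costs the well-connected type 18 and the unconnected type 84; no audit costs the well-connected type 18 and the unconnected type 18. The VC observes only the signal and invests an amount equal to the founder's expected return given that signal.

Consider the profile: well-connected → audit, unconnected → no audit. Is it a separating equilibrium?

Under separation the VC infers type exactly: audit → well-connected (pays 283), no audit → unconnected (pays 206).
Well-connected: audit gives 283 − 18 = 265; no audit gives 206 − 18 = 188. No deviation. ✓
Unconnected: no audit gives 206 − 18 = 188; audit gives 283 − 84 = 199. Would deviate. ✗

No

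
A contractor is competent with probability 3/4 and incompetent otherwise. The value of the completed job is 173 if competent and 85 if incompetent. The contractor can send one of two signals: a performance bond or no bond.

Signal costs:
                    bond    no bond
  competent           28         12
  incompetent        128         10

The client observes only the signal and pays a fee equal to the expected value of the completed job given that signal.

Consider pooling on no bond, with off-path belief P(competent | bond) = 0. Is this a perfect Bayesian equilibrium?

At the pooled signal (no bond) the client holds the prior 3/4 and pays 3/4·173 + 1/4·85 = 151. Off-path (bond) belief 0 gives 0·173 + 1·85 = 85.
Competent: no bond gives 151 − 12 = 139; bond gives 85 − 28 = 57. Stays. ✓
Incompetent: no bond gives 151 − 10 = 141; bond gives 85 − 128 = -43. Stays. ✓

Yes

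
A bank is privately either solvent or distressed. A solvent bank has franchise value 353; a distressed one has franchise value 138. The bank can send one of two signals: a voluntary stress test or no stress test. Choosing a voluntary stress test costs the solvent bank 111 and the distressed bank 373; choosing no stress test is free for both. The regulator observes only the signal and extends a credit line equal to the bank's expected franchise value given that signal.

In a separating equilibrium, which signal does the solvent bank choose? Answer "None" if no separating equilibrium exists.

Try solvent → stress test, distressed → no stress test:
  If types separate, stress test earns payment 353 and no stress test earns 138.
  Solvent: stress test gives 353 − 111 = 242; no stress test gives 138 − 0 = 138. No deviation. ✓
  Distressed: no stress test gives 138 − 0 = 138; stress test gives 353 − 373 = -20. No deviation. ✓
Both hold — the solvent type sends stress test.

stress test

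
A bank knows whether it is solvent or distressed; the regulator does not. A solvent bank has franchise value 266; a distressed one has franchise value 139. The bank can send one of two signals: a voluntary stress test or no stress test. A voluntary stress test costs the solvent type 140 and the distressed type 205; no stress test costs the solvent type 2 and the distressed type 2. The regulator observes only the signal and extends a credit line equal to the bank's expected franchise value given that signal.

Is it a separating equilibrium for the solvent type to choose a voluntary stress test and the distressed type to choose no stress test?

Under separation the regulator infers type exactly: stress test → solvent (pays 266), no stress test → distressed (pays 139).
Solvent: stress test gives 266 − 140 = 126; no stress test gives 139 − 2 = 137. Would deviate. ✗
Distressed: no stress test gives 139 − 2 = 137; stress test gives 266 − 205 = 61. No deviation. ✓

No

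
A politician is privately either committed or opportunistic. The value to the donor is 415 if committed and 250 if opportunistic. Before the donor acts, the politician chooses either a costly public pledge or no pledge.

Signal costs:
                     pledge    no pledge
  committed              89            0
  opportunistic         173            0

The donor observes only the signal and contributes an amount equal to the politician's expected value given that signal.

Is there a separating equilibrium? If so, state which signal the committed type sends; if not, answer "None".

Try committed → pledge, opportunistic → no pledge:
  Under separation the donor infers type exactly: pledge → committed (pays 415), no pledge → opportunistic (pays 250).
  Committed: pledge gives 415 − 89 = 326; no pledge gives 250 − 0 = 250. No deviation. ✓
  Opportunistic: no pledge gives 250 − 0 = 250; pledge gives 415 − 173 = 242. No deviation. ✓
Both hold — the committed type sends pledge.

pledge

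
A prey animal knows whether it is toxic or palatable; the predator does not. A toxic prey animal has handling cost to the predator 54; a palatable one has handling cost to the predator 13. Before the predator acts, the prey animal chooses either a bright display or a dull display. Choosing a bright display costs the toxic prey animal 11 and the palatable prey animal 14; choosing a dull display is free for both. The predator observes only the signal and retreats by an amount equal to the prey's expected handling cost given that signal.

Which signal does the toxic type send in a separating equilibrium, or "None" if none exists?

Try toxic → bright display, palatable → dull display:
  Under separation the predator infers type exactly: bright display → toxic (pays 54), dull display → palatable (pays 13).
  Toxic: bright display gives 54 − 11 = 43; dull display gives 13 − 0 = 13. No deviation. ✓
  Palatable: dull display gives 13 − 0 = 13; bright display gives 54 − 14 = 40. Would deviate. ✗
Try toxic → dull display, palatable → bright display:
  Under separation the predator infers type exactly: dull display → toxic (pays 54), bright display → palatable (pays 13).
  Toxic: dull display gives 54 − 0 = 54; bright display gives 13 − 11 = 2. No deviation. ✓
  Palatable: bright display gives 13 − 14 = -1; dull display gives 54 − 0 = 54. Would deviate. ✗
Neither assignment is incentive-compatible.

None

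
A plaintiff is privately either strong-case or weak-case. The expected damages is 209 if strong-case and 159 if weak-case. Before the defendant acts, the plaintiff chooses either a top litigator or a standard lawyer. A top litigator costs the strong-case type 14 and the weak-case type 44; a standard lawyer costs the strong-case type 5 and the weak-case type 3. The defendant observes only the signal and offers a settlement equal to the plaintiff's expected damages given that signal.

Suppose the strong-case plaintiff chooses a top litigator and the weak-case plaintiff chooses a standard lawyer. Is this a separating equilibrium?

If types separate, top litigator earns payment 209 and standard lawyer earns 159.
Strong-case: top litigator gives 209 − 14 = 195; standard lawyer gives 159 − 5 = 154. No deviation. ✓
Weak-case: standard lawyer gives 159 − 3 = 156; top litigator gives 209 − 44 = 165. Would deviate. ✗

No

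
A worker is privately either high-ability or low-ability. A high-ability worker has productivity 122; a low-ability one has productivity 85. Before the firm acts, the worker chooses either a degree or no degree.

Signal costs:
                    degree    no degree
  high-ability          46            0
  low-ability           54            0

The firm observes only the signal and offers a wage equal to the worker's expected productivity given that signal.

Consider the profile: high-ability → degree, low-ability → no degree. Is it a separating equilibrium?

Under separation the firm infers type exactly: degree → high-ability (pays 122), no degree → low-ability (pays 85).
High-ability: degree gives 122 − 46 = 76; no degree gives 85 − 0 = 85. Would deviate. ✗
Low-ability: no degree gives 85 − 0 = 85; degree gives 122 − 54 = 68. No deviation. ✓

No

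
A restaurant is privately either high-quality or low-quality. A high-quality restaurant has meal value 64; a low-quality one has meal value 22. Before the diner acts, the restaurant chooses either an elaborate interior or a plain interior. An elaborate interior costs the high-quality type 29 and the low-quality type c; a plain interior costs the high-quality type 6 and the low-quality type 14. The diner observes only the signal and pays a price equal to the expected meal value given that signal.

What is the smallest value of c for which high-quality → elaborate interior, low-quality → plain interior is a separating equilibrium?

56

Under separation: elaborate interior → high-quality (pays 64); plain interior → low-quality (pays 22).
High-quality: 64 − 29 = 35 ≥ 22 − 6 = 16. Holds regardless of c. ✓
Low-quality: 22 − 14 ≥ 64 − c, so c ≥ 64 − 8 = 56.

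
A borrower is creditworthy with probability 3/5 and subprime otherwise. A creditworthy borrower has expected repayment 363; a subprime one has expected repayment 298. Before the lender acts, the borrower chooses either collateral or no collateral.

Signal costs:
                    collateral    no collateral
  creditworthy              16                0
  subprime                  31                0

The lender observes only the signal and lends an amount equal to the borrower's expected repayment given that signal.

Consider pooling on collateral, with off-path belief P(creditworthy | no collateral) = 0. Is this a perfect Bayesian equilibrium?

Yes

At the pooled signal (collateral) the lender holds the prior 3/5 and pays 3/5·363 + 2/5·298 = 337. Off-path (no collateral) belief 0 gives 0·363 + 1·298 = 298.
Creditworthy: collateral gives 337 − 16 = 321; no collateral gives 298 − 0 = 298. Stays. ✓
Subprime: collateral gives 337 − 31 = 306; no collateral gives 298 − 0 = 298. Stays. ✓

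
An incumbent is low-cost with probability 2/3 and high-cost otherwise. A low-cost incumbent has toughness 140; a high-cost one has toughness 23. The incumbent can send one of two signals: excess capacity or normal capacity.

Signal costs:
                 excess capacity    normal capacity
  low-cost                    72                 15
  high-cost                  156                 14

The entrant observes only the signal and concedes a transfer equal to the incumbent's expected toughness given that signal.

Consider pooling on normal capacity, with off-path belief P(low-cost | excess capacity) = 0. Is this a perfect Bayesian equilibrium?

On the equilibrium path (normal capacity) the entrant holds the prior 2/3 and pays 2/3·140 + 1/3·23 = 101. Off-path (excess capacity) belief 0 gives 0·140 + 1·23 = 23.
Low-cost: normal capacity gives 101 − 15 = 86; excess capacity gives 23 − 72 = -49. Stays. ✓
High-cost: normal capacity gives 101 − 14 = 87; excess capacity gives 23 − 156 = -133. Stays. ✓
Beliefs are Bayes-consistent on-path and both types best-respond.

Yes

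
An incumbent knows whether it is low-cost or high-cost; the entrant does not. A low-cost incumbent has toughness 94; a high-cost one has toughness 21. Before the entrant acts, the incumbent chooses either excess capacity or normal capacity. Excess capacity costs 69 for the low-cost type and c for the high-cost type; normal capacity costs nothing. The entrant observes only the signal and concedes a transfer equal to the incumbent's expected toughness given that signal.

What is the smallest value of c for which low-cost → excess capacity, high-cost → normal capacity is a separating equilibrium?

73

Under separation: excess capacity → low-cost (pays 94); normal capacity → high-cost (pays 21).
Low-cost: 94 − 69 = 25 ≥ 21 − 0 = 21. Holds regardless of c. ✓
High-cost: 21 − 0 ≥ 94 − c, so c ≥ 94 − 21 = 73.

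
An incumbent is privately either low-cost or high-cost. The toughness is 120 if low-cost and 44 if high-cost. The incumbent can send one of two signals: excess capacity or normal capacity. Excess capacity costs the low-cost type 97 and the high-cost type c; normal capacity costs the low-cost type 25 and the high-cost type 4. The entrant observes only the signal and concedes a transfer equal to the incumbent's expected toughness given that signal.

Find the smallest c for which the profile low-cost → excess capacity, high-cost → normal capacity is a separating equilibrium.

Under separation: excess capacity → low-cost (pays 120); normal capacity → high-cost (pays 44).
Low-cost: 120 − 97 = 23 ≥ 44 − 25 = 19. Holds regardless of c. ✓
High-cost: 44 − 4 ≥ 120 − c, so c ≥ 120 − 40 = 80.

80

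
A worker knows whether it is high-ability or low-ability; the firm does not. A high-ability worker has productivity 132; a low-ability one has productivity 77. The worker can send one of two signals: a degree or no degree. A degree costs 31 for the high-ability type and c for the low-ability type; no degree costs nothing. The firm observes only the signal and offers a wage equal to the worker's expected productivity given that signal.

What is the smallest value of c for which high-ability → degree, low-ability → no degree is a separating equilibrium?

Under separation: degree → high-ability (pays 132); no degree → low-ability (pays 77).
High-ability: 132 − 31 = 101 ≥ 77 − 0 = 77. Holds regardless of c. ✓
Low-ability: 77 − 0 ≥ 132 − c, so c ≥ 132 − 77 = 55.

55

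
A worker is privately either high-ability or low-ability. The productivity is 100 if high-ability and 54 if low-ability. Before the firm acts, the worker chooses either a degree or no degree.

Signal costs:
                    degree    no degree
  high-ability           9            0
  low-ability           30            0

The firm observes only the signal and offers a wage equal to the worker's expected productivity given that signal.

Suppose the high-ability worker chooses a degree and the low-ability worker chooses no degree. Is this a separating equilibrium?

If types separate, degree earns payment 100 and no degree earns 54.
High-ability: degree gives 100 − 9 = 91; no degree gives 54 − 0 = 54. No deviation. ✓
Low-ability: no degree gives 54 − 0 = 54; degree gives 100 − 30 = 70. Would deviate. ✗

No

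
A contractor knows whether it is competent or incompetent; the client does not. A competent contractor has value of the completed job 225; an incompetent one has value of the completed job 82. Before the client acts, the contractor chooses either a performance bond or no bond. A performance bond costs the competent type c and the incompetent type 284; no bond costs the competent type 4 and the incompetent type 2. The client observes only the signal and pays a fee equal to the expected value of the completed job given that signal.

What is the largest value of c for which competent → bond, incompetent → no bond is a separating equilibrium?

Under separation: bond → competent (pays 225); no bond → incompetent (pays 82).
Incompetent: 82 − 2 = 80 ≥ 225 − 284 = -59. Holds regardless of c. ✓
Competent: 225 − c ≥ 82 − 4, so c ≤ 225 − 78 = 147.

147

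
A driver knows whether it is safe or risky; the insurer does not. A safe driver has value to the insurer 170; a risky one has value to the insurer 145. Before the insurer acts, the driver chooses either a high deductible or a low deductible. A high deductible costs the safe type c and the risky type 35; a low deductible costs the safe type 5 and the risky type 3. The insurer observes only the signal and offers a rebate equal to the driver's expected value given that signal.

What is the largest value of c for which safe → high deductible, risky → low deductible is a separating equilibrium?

30

Under separation: high deductible → safe (pays 170); low deductible → risky (pays 145).
Risky: 145 − 3 = 142 ≥ 170 − 35 = 135. Holds regardless of c. ✓
Safe: 170 − c ≥ 145 − 5, so c ≤ 170 − 140 = 30.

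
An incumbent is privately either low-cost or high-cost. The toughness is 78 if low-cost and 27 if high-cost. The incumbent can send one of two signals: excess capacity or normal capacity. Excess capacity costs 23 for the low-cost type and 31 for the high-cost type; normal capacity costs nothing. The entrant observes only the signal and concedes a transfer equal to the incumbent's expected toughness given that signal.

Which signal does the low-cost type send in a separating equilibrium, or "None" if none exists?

Try low-cost → excess capacity, high-cost → normal capacity:
  If types separate, excess capacity earns payment 78 and normal capacity earns 27.
  Low-cost: excess capacity gives 78 − 23 = 55; normal capacity gives 27 − 0 = 27. No deviation. ✓
  High-cost: normal capacity gives 27 − 0 = 27; excess capacity gives 78 − 31 = 47. Would deviate. ✗
Try low-cost → normal capacity, high-cost → excess capacity:
  If types separate, normal capacity earns payment 78 and excess capacity earns 27.
  Low-cost: normal capacity gives 78 − 0 = 78; excess capacity gives 27 − 23 = 4. No deviation. ✓
  High-cost: excess capacity gives 27 − 31 = -4; normal capacity gives 78 − 0 = 78. Would deviate. ✗
Neither assignment is incentive-compatible.

None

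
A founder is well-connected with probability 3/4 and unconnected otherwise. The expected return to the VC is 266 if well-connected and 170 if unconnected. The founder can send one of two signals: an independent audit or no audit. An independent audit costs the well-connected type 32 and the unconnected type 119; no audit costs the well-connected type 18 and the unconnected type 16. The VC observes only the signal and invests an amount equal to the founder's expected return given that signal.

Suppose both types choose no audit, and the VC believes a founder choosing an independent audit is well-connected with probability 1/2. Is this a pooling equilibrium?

Yes

At the pooled signal (no audit) the VC holds the prior 3/4 and pays 3/4·266 + 1/4·170 = 242. Off-path (audit) belief 1/2 gives 1/2·266 + 1/2·170 = 218.
Well-connected: no audit gives 242 − 18 = 224; audit gives 218 − 32 = 186. Stays. ✓
Unconnected: no audit gives 242 − 16 = 226; audit gives 218 − 119 = 99. Stays. ✓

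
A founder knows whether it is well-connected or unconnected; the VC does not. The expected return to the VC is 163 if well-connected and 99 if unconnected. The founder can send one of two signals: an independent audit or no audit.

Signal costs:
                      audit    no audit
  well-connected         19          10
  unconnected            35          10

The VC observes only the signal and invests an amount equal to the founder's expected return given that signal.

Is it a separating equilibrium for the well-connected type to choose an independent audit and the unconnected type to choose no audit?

Under separation the VC infers type exactly: audit → well-connected (pays 163), no audit → unconnected (pays 99).
Well-connected: audit gives 163 − 19 = 144; no audit gives 99 − 10 = 89. No deviation. ✓
Unconnected: no audit gives 99 − 10 = 89; audit gives 163 − 35 = 128. Would deviate. ✗

No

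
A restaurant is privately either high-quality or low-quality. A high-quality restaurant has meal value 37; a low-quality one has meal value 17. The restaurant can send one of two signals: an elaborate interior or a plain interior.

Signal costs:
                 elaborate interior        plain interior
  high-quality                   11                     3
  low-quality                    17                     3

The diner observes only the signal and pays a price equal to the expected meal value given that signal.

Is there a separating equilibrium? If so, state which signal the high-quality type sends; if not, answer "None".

None

Try high-quality → elaborate interior, low-quality → plain interior:
  If types separate, elaborate interior earns payment 37 and plain interior earns 17.
  High-quality: elaborate interior gives 37 − 11 = 26; plain interior gives 17 − 3 = 14. No deviation. ✓
  Low-quality: plain interior gives 17 − 3 = 14; elaborate interior gives 37 − 17 = 20. Would deviate. ✗
Try high-quality → plain interior, low-quality → elaborate interior:
  If types separate, plain interior earns payment 37 and elaborate interior earns 17.
  High-quality: plain interior gives 37 − 3 = 34; elaborate interior gives 17 − 11 = 6. No deviation. ✓
  Low-quality: elaborate interior gives 17 − 17 = 0; plain interior gives 37 − 3 = 34. Would deviate. ✗
Neither assignment is incentive-compatible.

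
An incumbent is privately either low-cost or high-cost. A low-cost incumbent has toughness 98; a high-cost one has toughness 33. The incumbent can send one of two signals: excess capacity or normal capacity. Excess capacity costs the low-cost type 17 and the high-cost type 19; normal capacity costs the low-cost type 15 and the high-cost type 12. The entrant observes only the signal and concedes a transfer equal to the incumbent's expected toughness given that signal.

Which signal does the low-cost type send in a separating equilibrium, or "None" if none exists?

Try low-cost → excess capacity, high-cost → normal capacity:
  If types separate, excess capacity earns payment 98 and normal capacity earns 33.
  Low-cost: excess capacity gives 98 − 17 = 81; normal capacity gives 33 − 15 = 18. No deviation. ✓
  High-cost: normal capacity gives 33 − 12 = 21; excess capacity gives 98 − 19 = 79. Would deviate. ✗
Try low-cost → normal capacity, high-cost → excess capacity:
  If types separate, normal capacity earns payment 98 and excess capacity earns 33.
  Low-cost: normal capacity gives 98 − 15 = 83; excess capacity gives 33 − 17 = 16. No deviation. ✓
  High-cost: excess capacity gives 33 − 19 = 14; normal capacity gives 98 − 12 = 86. Would deviate. ✗
Neither assignment is incentive-compatible.

None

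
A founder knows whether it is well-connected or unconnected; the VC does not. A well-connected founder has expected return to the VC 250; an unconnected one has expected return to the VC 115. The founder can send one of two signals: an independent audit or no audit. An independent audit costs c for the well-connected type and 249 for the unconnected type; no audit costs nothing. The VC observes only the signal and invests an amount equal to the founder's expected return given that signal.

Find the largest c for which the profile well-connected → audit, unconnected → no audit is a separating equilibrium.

135

Under separation: audit → well-connected (pays 250); no audit → unconnected (pays 115).
Unconnected: 115 − 0 = 115 ≥ 250 − 249 = 1. Holds regardless of c. ✓
Well-connected: 250 − c ≥ 115 − 0, so c ≤ 250 − 115 = 135.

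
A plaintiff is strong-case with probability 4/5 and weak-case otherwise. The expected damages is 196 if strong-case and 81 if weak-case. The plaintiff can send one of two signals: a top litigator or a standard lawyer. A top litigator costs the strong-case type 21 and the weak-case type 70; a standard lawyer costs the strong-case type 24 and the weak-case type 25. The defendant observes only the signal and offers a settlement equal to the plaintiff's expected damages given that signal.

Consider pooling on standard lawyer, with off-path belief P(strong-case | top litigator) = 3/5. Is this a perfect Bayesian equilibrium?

Yes

At the pooled signal (standard lawyer) the defendant holds the prior 4/5 and pays 4/5·196 + 1/5·81 = 173. Off-path (top litigator) belief 3/5 gives 3/5·196 + 2/5·81 = 150.
Strong-case: standard lawyer gives 173 − 24 = 149; top litigator gives 150 − 21 = 129. Stays. ✓
Weak-case: standard lawyer gives 173 − 25 = 148; top litigator gives 150 − 70 = 80. Stays. ✓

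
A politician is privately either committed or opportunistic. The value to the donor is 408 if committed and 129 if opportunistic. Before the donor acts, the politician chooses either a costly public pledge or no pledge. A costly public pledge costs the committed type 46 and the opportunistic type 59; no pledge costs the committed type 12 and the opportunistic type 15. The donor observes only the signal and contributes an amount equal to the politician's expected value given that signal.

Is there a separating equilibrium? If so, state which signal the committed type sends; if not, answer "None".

Try committed → pledge, opportunistic → no pledge:
  Under separation the donor infers type exactly: pledge → committed (pays 408), no pledge → opportunistic (pays 129).
  Committed: pledge gives 408 − 46 = 362; no pledge gives 129 − 12 = 117. No deviation. ✓
  Opportunistic: no pledge gives 129 − 15 = 114; pledge gives 408 − 59 = 349. Would deviate. ✗
Try committed → no pledge, opportunistic → pledge:
  Under separation the donor infers type exactly: no pledge → committed (pays 408), pledge → opportunistic (pays 129).
  Committed: no pledge gives 408 − 12 = 396; pledge gives 129 − 46 = 83. No deviation. ✓
  Opportunistic: pledge gives 129 − 59 = 70; no pledge gives 408 − 15 = 393. Would deviate. ✗
Neither assignment is incentive-compatible.

None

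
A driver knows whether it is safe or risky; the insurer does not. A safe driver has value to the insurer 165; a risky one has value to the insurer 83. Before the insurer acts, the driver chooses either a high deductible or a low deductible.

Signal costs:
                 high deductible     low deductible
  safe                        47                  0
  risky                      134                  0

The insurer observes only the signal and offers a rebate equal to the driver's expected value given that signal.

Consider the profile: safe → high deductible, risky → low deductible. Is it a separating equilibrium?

If types separate, high deductible earns payment 165 and low deductible earns 83.
Safe: high deductible gives 165 − 47 = 118; low deductible gives 83 − 0 = 83. No deviation. ✓
Risky: low deductible gives 83 − 0 = 83; high deductible gives 165 − 134 = 31. No deviation. ✓
Both incentive constraints hold.

Yes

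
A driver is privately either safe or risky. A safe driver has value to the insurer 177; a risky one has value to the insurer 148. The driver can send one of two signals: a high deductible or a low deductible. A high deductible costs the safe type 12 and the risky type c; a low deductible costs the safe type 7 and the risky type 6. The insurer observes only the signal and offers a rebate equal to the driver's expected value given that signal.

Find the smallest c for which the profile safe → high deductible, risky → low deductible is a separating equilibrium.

35

Under separation: high deductible → safe (pays 177); low deductible → risky (pays 148).
Safe: 177 − 12 = 165 ≥ 148 − 7 = 141. Holds regardless of c. ✓
Risky: 148 − 6 ≥ 177 − c, so c ≥ 177 − 142 = 35.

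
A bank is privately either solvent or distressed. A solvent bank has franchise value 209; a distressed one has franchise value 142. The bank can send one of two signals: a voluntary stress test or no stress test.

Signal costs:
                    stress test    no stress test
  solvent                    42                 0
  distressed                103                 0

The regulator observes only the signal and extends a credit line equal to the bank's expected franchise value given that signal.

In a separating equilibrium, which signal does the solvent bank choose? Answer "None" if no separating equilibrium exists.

stress test

Try solvent → stress test, distressed → no stress test:
  If types separate, stress test earns payment 209 and no stress test earns 142.
  Solvent: stress test gives 209 − 42 = 167; no stress test gives 142 − 0 = 142. No deviation. ✓
  Distressed: no stress test gives 142 − 0 = 142; stress test gives 209 − 103 = 106. No deviation. ✓
Both hold — the solvent type sends stress test.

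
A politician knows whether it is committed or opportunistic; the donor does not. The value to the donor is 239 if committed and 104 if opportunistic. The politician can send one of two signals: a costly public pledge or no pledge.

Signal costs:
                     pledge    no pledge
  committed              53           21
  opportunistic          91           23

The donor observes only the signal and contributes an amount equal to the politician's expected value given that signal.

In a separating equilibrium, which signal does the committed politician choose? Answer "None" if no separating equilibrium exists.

None

Try committed → pledge, opportunistic → no pledge:
  Under separation the donor infers type exactly: pledge → committed (pays 239), no pledge → opportunistic (pays 104).
  Committed: pledge gives 239 − 53 = 186; no pledge gives 104 − 21 = 83. No deviation. ✓
  Opportunistic: no pledge gives 104 − 23 = 81; pledge gives 239 − 91 = 148. Would deviate. ✗
Try committed → no pledge, opportunistic → pledge:
  Under separation the donor infers type exactly: no pledge → committed (pays 239), pledge → opportunistic (pays 104).
  Committed: no pledge gives 239 − 21 = 218; pledge gives 104 − 53 = 51. No deviation. ✓
  Opportunistic: pledge gives 104 − 91 = 13; no pledge gives 239 − 23 = 216. Would deviate. ✗
Neither assignment is incentive-compatible.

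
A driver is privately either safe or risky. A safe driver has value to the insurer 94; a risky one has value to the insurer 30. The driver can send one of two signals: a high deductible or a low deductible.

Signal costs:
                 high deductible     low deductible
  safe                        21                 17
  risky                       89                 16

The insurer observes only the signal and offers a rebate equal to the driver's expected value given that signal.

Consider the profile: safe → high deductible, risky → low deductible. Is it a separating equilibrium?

Yes

If types separate, high deductible earns payment 94 and low deductible earns 30.
Safe: high deductible gives 94 − 21 = 73; low deductible gives 30 − 17 = 13. No deviation. ✓
Risky: low deductible gives 30 − 16 = 14; high deductible gives 94 − 89 = 5. No deviation. ✓
Both incentive constraints hold.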